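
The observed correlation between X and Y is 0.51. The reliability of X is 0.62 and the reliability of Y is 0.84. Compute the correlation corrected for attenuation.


r_corrected = rxy / sqrt(rxx * ryy)
= 0.51 / sqrt(0.62 * 0.84)
= 0.51 / sqrt(0.5208)
= 0.51 / 0.721665
r_corrected = 0.7067

0.7067


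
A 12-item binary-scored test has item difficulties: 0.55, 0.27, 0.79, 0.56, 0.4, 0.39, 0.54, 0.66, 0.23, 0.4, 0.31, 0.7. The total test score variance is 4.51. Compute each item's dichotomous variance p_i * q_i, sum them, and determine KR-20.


For each item, compute p_i * q_i:
  Item 1: 0.55 * 0.45 = 0.2475
  Item 2: 0.27 * 0.73 = 0.1971
  Item 3: 0.79 * 0.21 = 0.1659
  Item 4: 0.56 * 0.44 = 0.2464
  Item 5: 0.4 * 0.6 = 0.24
  Item 6: 0.39 * 0.61 = 0.2379
  Item 7: 0.54 * 0.46 = 0.2484
  Item 8: 0.66 * 0.34 = 0.2244
  Item 9: 0.23 * 0.77 = 0.1771
  Item 10: 0.4 * 0.6 = 0.24
  Item 11: 0.31 * 0.69 = 0.2139
  Item 12: 0.7 * 0.3 = 0.21
Sum(p_i * q_i) = 0.2475 + 0.1971 + 0.1659 + 0.2464 + 0.24 + 0.2379 + 0.2484 + 0.2244 + 0.1771 + 0.24 + 0.2139 + 0.21 = 2.6486
KR-20 = (k/(k-1)) * (1 - Sum(p_i*q_i) / Var_total)
= (12/11) * (1 - 2.6486/4.51)
= 1.0909 * 0.4127
KR-20 = 0.4502

0.4502


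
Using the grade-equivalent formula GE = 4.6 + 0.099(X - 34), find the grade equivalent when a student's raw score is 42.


raw - median = 42 - 34 = 8
slope * diff = 0.099 * 8 = 0.792
GE = 4.6 + 0.792
GE = 5.392

5.392


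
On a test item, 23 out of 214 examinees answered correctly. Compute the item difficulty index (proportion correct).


Item difficulty p = number correct / total examinees
p = 23 / 214
p = 0.1075

0.1075


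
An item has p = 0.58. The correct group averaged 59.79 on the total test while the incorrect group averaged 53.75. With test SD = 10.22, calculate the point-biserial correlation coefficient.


q = 1 - p = 0.42
rpb = ((M1 - M0) / SD) * sqrt(p * q)
rpb = ((59.79 - 53.75) / 10.22) * sqrt(0.58 * 0.42)
rpb = 0.2917

0.2917


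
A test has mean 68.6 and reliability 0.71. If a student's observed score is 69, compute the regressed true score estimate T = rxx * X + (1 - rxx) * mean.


T_est = rxx * X + (1 - rxx) * mean
T_est = 0.71 * 69 + 0.29 * 68.6
T_est = 48.99 + 19.894
T_est = 68.884

68.884


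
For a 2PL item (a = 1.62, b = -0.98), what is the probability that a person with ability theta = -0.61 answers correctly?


a*(theta - b) = 1.62 * (-0.61 - -0.98) = 0.5994
exp(-0.5994) = 0.5491
P = 1 / (1 + 0.5491)
P = 0.6455

0.6455


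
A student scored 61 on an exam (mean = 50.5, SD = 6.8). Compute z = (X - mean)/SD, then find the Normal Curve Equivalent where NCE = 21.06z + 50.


z = (X - mean) / SD = (61 - 50.5) / 6.8
z = 10.5 / 6.8
z = 1.5441
NCE = NCE = 21.06z + 50
Carry z at full precision (z = 10.5 / 6.8) into the conversion:
NCE = 21.06 * (10.5 / 6.8) + 50 = 221.13 / 6.8 + 50
NCE = 32.5191 + 50
NCE = 82.5191

82.5191


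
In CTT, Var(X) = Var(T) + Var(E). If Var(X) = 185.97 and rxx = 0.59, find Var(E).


var_true = rxx * var_obs = 0.59 * 185.97 = 109.7223
var_error = var_obs - var_true
var_error = 185.97 - 109.7223
var_error = 76.2477

76.2477


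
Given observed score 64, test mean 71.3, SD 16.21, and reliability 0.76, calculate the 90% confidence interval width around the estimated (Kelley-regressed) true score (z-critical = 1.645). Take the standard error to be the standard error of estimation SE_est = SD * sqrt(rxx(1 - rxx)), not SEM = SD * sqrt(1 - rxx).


True score estimate = 0.76*64 + 0.24*71.3 = 65.752
SE_est = SD * sqrt(rxx * (1 - rxx)) = 16.21 * sqrt(0.76 * 0.24) = 16.21 * sqrt(0.1824) = 6.923018
CI = T_est +/- z * SE_est, so width = 2 * z * SE_est = 2 * 1.645 * 6.923018
Width = 22.7767

22.7767


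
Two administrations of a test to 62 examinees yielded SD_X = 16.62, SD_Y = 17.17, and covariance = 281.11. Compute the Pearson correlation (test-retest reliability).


r = cov(X,Y) / (SD_X * SD_Y)
r = 281.11 / (16.62 * 17.17)
r = 281.11 / 285.3654
r = 0.9851

0.9851


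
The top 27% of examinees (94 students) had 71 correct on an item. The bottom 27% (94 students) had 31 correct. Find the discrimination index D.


p_upper = 71/94 = 0.7553
p_lower = 31/94 = 0.3298
D = 0.7553 - 0.3298 = 0.4255

0.4255


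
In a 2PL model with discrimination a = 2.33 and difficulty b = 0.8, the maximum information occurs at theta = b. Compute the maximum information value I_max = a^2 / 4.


For 2PL, max info at theta = b = 0.8
I_max = a^2 / 4 = 2.33^2 / 4
= 5.4289 / 4
I_max = 1.3572

1.3572


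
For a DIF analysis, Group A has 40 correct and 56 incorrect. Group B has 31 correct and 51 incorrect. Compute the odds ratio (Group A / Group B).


Odds_A = 40/56 = 0.7143
Odds_B = 31/51 = 0.6078
OR = Odds_A / Odds_B = 0.7143 / 0.6078
Exactly, OR = (40 * 51) / (56 * 31) = 2040 / 1736
OR = 1.1751

1.1751


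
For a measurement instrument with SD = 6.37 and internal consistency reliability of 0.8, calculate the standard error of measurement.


SEM = SD * sqrt(1 - rxx)
SEM = 6.37 * sqrt(1 - 0.8)
SEM = 6.37 * sqrt(0.2) = 6.37 * 0.447214
SEM = 2.8488

2.8488


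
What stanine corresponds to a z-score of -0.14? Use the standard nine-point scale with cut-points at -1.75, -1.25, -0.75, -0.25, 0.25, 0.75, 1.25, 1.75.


Stanine boundaries: [-1.75, -1.25, -0.75, -0.25, 0.25, 0.75, 1.25, 1.75]
z = -0.14
Check each boundary:
  z >= -1.75 -> could be stanine 2
  z >= -1.25 -> could be stanine 3
  z >= -0.75 -> could be stanine 4
  z >= -0.25 -> could be stanine 5
  z < 0.25
  z < 0.75
  z < 1.25
  z < 1.75
Highest qualifying boundary gives stanine = 5

5


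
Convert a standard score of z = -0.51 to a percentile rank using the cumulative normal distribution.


CDF(z) = 0.5 * (1 + erf(z/sqrt(2)))
erf(-0.3606) = -0.3899
CDF = 0.305
Percentile rank = 0.305 * 100 = 30.5

30.5


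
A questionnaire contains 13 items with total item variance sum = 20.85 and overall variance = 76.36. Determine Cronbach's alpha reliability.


alpha = (k/(k-1)) * (1 - sum(si^2)/s_total^2)
= (13/12) * (1 - 20.85/76.36)
alpha = 0.7875

0.7875


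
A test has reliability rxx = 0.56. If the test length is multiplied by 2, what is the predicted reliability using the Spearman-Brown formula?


r_new = (n * rxx) / (1 + (n-1) * rxx)
r_new = (2 * 0.56) / (1 + 1 * 0.56)
r_new = 1.12 / 1.56
r_new = 0.7179

0.7179


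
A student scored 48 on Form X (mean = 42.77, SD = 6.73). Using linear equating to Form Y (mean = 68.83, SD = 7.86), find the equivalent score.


slope = SD_Y / SD_X = 7.86 / 6.73 ~ 1.1679
intercept = mean_Y - slope * mean_X = 68.83 - (7.86 / 6.73) * 42.77 ~ 18.8787
Y = slope * X + intercept. To avoid rounding drift from the rounded slope/intercept, evaluate the equivalent form Y = mean_Y + SD_Y * (X - mean_X) / SD_X at full precision:
Y = 68.83 + 7.86 * (48 - 42.77) / 6.73
Y = 68.83 + 7.86 * 5.23 / 6.73
Y = 68.83 + 41.1078 / 6.73
Y = 68.83 + 6.1081
Y = 74.9381

74.9381


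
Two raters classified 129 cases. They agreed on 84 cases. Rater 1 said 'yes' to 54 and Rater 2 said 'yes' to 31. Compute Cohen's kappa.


P_o = 84/129 = 0.651163
P_e = (54*31 + 75*98) / 16641 = 0.542275
kappa = (P_o - P_e) / (1 - P_e)
kappa = (0.651163 - 0.542275) / (1 - 0.542275)
kappa = 0.2379

0.2379


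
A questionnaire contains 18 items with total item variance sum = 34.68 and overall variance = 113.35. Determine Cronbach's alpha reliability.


alpha = (k/(k-1)) * (1 - sum(si^2)/s_total^2)
= (18/17) * (1 - 34.68/113.35)
alpha = 0.7349

0.7349


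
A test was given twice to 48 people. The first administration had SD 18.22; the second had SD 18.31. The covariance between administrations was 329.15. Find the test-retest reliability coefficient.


r = cov(X,Y) / (SD_X * SD_Y)
r = 329.15 / (18.22 * 18.31)
r = 329.15 / 333.6082
r = 0.9866

0.9866


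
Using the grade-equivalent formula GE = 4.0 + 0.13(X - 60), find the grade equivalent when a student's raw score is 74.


raw - median = 74 - 60 = 14
slope * diff = 0.13 * 14 = 1.82
GE = 4.0 + 1.82
GE = 5.82

5.82


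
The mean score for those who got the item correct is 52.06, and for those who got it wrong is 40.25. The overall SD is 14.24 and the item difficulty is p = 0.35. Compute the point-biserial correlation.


q = 1 - p = 0.65
rpb = ((M1 - M0) / SD) * sqrt(p * q)
rpb = ((52.06 - 40.25) / 14.24) * sqrt(0.35 * 0.65)
rpb = 0.3956

0.3956


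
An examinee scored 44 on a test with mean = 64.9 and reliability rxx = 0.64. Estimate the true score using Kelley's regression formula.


T_est = rxx * X + (1 - rxx) * mean
T_est = 0.64 * 44 + 0.36 * 64.9
T_est = 28.16 + 23.364
T_est = 51.524

51.524


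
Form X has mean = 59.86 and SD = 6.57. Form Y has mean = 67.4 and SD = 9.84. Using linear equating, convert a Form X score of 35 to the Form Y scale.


slope = SD_Y / SD_X = 9.84 / 6.57 ~ 1.4977
intercept = mean_Y - slope * mean_X = 67.4 - (9.84 / 6.57) * 59.86 ~ -22.2533
Y = slope * X + intercept. To avoid rounding drift from the rounded slope/intercept, evaluate the equivalent form Y = mean_Y + SD_Y * (X - mean_X) / SD_X at full precision:
Y = 67.4 + 9.84 * (35 - 59.86) / 6.57
Y = 67.4 - 9.84 * 24.86 / 6.57
Y = 67.4 - 244.6224 / 6.57
Y = 67.4 - 37.2332
Y = 30.1668

30.1668


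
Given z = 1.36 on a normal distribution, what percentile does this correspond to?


CDF(z) = 0.5 * (1 + erf(z/sqrt(2)))
erf(0.9617) = 0.8262
CDF = 0.9131
Percentile rank = 0.9131 * 100 = 91.31

91.31


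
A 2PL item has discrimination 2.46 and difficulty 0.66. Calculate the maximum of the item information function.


For 2PL, max info at theta = b = 0.66
I_max = a^2 / 4 = 2.46^2 / 4
= 6.0516 / 4
I_max = 1.5129

1.5129


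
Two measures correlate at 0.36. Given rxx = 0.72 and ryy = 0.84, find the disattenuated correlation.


r_corrected = rxy / sqrt(rxx * ryy)
= 0.36 / sqrt(0.72 * 0.84)
= 0.36 / sqrt(0.6048)
= 0.36 / 0.777689
r_corrected = 0.4629

0.4629


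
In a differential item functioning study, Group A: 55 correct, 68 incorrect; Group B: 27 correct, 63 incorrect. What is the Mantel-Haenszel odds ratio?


Odds_A = 55/68 = 0.8088
Odds_B = 27/63 = 0.4286
OR = Odds_A / Odds_B = 0.8088 / 0.4286
Exactly, OR = (55 * 63) / (68 * 27) = 3465 / 1836
OR = 1.8873

1.8873


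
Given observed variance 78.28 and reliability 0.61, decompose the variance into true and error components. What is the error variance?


var_true = rxx * var_obs = 0.61 * 78.28 = 47.7508
var_error = var_obs - var_true
var_error = 78.28 - 47.7508
var_error = 30.5292

30.5292


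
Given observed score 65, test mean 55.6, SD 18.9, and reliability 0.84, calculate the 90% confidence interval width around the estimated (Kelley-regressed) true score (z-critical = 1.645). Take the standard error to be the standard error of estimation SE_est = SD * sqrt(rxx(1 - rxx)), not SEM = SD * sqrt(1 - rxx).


True score estimate = 0.84*65 + 0.16*55.6 = 63.496
SE_est = SD * sqrt(rxx * (1 - rxx)) = 18.9 * sqrt(0.84 * 0.16) = 18.9 * sqrt(0.1344) = 6.928854
CI = T_est +/- z * SE_est, so width = 2 * z * SE_est = 2 * 1.645 * 6.928854
Width = 22.7959

22.7959


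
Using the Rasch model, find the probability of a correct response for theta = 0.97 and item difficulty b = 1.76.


theta - b = 0.97 - 1.76 = -0.79
exp(-(theta - b)) = exp(0.79) = 2.2034
P = 1 / (1 + 2.2034)
P = 0.3122

0.3122


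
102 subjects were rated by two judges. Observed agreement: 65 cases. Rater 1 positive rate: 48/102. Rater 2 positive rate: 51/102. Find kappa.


P_o = 65/102 = 0.637255
P_e = (48*51 + 54*51) / 10404 = 0.5
kappa = (P_o - P_e) / (1 - P_e)
kappa = (0.637255 - 0.5) / (1 - 0.5)
kappa = 0.2745

0.2745


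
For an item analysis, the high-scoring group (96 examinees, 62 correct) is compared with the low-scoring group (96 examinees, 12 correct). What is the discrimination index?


p_upper = 62/96 = 0.6458
p_lower = 12/96 = 0.125
D = 0.6458 - 0.125 = 0.5208

0.5208


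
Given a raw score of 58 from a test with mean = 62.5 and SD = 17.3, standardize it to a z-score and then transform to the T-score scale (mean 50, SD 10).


z = (X - mean) / SD = (58 - 62.5) / 17.3
z = -4.5 / 17.3
z = -0.2601
T-score = T = 50 + 10z
Carry z at full precision (z = -4.5 / 17.3) into the conversion:
T-score = 50 + 10 * (-4.5 / 17.3) = 50 + -45 / 17.3
T-score = 50 + -2.6012
T-score = 47.3988

47.3988


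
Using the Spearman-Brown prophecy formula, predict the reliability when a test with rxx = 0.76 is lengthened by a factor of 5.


r_new = (n * rxx) / (1 + (n-1) * rxx)
r_new = (5 * 0.76) / (1 + 4 * 0.76)
r_new = 3.8 / 4.04
r_new = 0.9406

0.9406


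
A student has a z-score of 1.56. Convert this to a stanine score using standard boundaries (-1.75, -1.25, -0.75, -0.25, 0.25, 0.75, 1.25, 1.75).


Stanine boundaries: [-1.75, -1.25, -0.75, -0.25, 0.25, 0.75, 1.25, 1.75]
z = 1.56
Check each boundary:
  z >= -1.75 -> could be stanine 2
  z >= -1.25 -> could be stanine 3
  z >= -0.75 -> could be stanine 4
  z >= -0.25 -> could be stanine 5
  z >= 0.25 -> could be stanine 6
  z >= 0.75 -> could be stanine 7
  z >= 1.25 -> could be stanine 8
  z < 1.75
Highest qualifying boundary gives stanine = 8

8


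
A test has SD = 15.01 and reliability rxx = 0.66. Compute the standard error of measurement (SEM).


SEM = SD * sqrt(1 - rxx)
SEM = 15.01 * sqrt(1 - 0.66)
SEM = 15.01 * sqrt(0.34) = 15.01 * 0.583095
SEM = 8.7523

8.7523


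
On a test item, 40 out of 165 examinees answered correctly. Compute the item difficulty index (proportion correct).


Item difficulty p = number correct / total examinees
p = 40 / 165
p = 0.2424

0.2424


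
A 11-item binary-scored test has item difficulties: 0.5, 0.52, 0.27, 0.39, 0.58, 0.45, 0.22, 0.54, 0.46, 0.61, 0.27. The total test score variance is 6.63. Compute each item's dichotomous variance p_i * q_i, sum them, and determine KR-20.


For each item, compute p_i * q_i:
  Item 1: 0.5 * 0.5 = 0.25
  Item 2: 0.52 * 0.48 = 0.2496
  Item 3: 0.27 * 0.73 = 0.1971
  Item 4: 0.39 * 0.61 = 0.2379
  Item 5: 0.58 * 0.42 = 0.2436
  Item 6: 0.45 * 0.55 = 0.2475
  Item 7: 0.22 * 0.78 = 0.1716
  Item 8: 0.54 * 0.46 = 0.2484
  Item 9: 0.46 * 0.54 = 0.2484
  Item 10: 0.61 * 0.39 = 0.2379
  Item 11: 0.27 * 0.73 = 0.1971
Sum(p_i * q_i) = 0.25 + 0.2496 + 0.1971 + 0.2379 + 0.2436 + 0.2475 + 0.1716 + 0.2484 + 0.2484 + 0.2379 + 0.1971 = 2.5291
KR-20 = (k/(k-1)) * (1 - Sum(p_i*q_i) / Var_total)
= (11/10) * (1 - 2.5291/6.63)
= 1.1 * 0.6185
KR-20 = 0.6804

0.6804


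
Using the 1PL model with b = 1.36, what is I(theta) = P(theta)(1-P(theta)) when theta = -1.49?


P = 1/(1+exp(-(-1.49-1.36))) = 0.0547
I = P*(1-P) = 0.0547 * 0.9453
I = 0.0517

0.0517


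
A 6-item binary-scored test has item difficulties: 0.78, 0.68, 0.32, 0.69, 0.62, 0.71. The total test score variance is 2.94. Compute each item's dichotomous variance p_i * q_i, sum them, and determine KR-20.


For each item, compute p_i * q_i:
  Item 1: 0.78 * 0.22 = 0.1716
  Item 2: 0.68 * 0.32 = 0.2176
  Item 3: 0.32 * 0.68 = 0.2176
  Item 4: 0.69 * 0.31 = 0.2139
  Item 5: 0.62 * 0.38 = 0.2356
  Item 6: 0.71 * 0.29 = 0.2059
Sum(p_i * q_i) = 0.1716 + 0.2176 + 0.2176 + 0.2139 + 0.2356 + 0.2059 = 1.2622
KR-20 = (k/(k-1)) * (1 - Sum(p_i*q_i) / Var_total)
= (6/5) * (1 - 1.2622/2.94)
= 1.2 * 0.5707
KR-20 = 0.6848

0.6848


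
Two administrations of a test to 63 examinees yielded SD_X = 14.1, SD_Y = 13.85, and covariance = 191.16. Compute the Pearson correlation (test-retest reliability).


r = cov(X,Y) / (SD_X * SD_Y)
r = 191.16 / (14.1 * 13.85)
r = 191.16 / 195.285
r = 0.9789

0.9789


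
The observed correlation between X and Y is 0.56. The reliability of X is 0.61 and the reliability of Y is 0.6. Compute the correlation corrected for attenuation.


r_corrected = rxy / sqrt(rxx * ryy)
= 0.56 / sqrt(0.61 * 0.6)
= 0.56 / sqrt(0.366)
= 0.56 / 0.604979
r_corrected = 0.9257

0.9257


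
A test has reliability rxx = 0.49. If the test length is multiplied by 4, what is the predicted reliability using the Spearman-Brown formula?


r_new = (n * rxx) / (1 + (n-1) * rxx)
r_new = (4 * 0.49) / (1 + 3 * 0.49)
r_new = 1.96 / 2.47
r_new = 0.7935

0.7935


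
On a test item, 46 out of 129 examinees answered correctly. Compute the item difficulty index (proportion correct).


Item difficulty p = number correct / total examinees
p = 46 / 129
p = 0.3566

0.3566


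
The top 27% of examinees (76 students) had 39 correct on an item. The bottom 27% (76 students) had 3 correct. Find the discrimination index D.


p_upper = 39/76 = 0.5132
p_lower = 3/76 = 0.0395
D = 0.5132 - 0.0395 = 0.4737

0.4737


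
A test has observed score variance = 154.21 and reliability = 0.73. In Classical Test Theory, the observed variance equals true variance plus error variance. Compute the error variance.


var_true = rxx * var_obs = 0.73 * 154.21 = 112.5733
var_error = var_obs - var_true
var_error = 154.21 - 112.5733
var_error = 41.6367

41.6367


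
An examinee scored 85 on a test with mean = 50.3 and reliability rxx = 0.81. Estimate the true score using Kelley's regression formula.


T_est = rxx * X + (1 - rxx) * mean
T_est = 0.81 * 85 + 0.19 * 50.3
T_est = 68.85 + 9.557
T_est = 78.407

78.407


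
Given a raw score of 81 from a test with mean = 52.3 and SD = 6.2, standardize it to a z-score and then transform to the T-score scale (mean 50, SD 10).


z = (X - mean) / SD = (81 - 52.3) / 6.2
z = 28.7 / 6.2
z = 4.629
T-score = T = 50 + 10z
Carry z at full precision (z = 28.7 / 6.2) into the conversion:
T-score = 50 + 10 * (28.7 / 6.2) = 50 + 287 / 6.2
T-score = 50 + 46.2903
T-score = 96.2903

96.2903


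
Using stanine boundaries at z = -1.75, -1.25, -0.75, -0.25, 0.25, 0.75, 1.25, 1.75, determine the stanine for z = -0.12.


Stanine boundaries: [-1.75, -1.25, -0.75, -0.25, 0.25, 0.75, 1.25, 1.75]
z = -0.12
Check each boundary:
  z >= -1.75 -> could be stanine 2
  z >= -1.25 -> could be stanine 3
  z >= -0.75 -> could be stanine 4
  z >= -0.25 -> could be stanine 5
  z < 0.25
  z < 0.75
  z < 1.25
  z < 1.75
Highest qualifying boundary gives stanine = 5

5


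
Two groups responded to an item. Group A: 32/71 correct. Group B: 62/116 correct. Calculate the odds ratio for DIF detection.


Odds_A = 32/39 = 0.8205
Odds_B = 62/54 = 1.1481
OR = Odds_A / Odds_B = 0.8205 / 1.1481
Exactly, OR = (32 * 54) / (39 * 62) = 1728 / 2418
OR = 0.7146

0.7146


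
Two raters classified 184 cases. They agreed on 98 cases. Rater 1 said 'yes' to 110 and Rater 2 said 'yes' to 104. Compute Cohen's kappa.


P_o = 98/184 = 0.532609
P_e = (110*104 + 74*80) / 33856 = 0.51276
kappa = (P_o - P_e) / (1 - P_e)
kappa = (0.532609 - 0.51276) / (1 - 0.51276)
kappa = 0.0407

0.0407


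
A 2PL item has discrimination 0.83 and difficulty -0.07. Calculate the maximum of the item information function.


For 2PL, max info at theta = b = -0.07
I_max = a^2 / 4 = 0.83^2 / 4
= 0.6889 / 4
I_max = 0.1722

0.1722


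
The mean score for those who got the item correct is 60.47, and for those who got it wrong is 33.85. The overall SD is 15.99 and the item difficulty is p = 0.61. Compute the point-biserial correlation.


q = 1 - p = 0.39
rpb = ((M1 - M0) / SD) * sqrt(p * q)
rpb = ((60.47 - 33.85) / 15.99) * sqrt(0.61 * 0.39)
rpb = 0.812

0.812


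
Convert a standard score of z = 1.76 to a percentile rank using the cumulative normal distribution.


CDF(z) = 0.5 * (1 + erf(z/sqrt(2)))
erf(1.2445) = 0.9216
CDF = 0.9608
Percentile rank = 0.9608 * 100 = 96.08

96.08


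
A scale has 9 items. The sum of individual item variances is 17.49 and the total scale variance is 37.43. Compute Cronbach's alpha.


alpha = (k/(k-1)) * (1 - sum(si^2)/s_total^2)
= (9/8) * (1 - 17.49/37.43)
alpha = 0.5993

0.5993


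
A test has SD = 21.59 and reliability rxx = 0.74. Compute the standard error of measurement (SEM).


SEM = SD * sqrt(1 - rxx)
SEM = 21.59 * sqrt(1 - 0.74)
SEM = 21.59 * sqrt(0.26) = 21.59 * 0.509902
SEM = 11.0088

11.0088


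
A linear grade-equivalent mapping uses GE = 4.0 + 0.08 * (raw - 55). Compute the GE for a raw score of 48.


raw - median = 48 - 55 = -7
slope * diff = 0.08 * -7 = -0.56
GE = 4.0 + -0.56
GE = 3.44

3.44


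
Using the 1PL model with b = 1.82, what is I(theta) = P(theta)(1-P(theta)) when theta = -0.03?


P = 1/(1+exp(-(-0.03-1.82))) = 0.1359
I = P*(1-P) = 0.1359 * 0.8641
I = 0.1174

0.1174


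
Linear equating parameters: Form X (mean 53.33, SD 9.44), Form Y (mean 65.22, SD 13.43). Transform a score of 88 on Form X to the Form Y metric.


slope = SD_Y / SD_X = 13.43 / 9.44 ~ 1.4227
intercept = mean_Y - slope * mean_X = 65.22 - (13.43 / 9.44) * 53.33 ~ -10.651
Y = slope * X + intercept. To avoid rounding drift from the rounded slope/intercept, evaluate the equivalent form Y = mean_Y + SD_Y * (X - mean_X) / SD_X at full precision:
Y = 65.22 + 13.43 * (88 - 53.33) / 9.44
Y = 65.22 + 13.43 * 34.67 / 9.44
Y = 65.22 + 465.6181 / 9.44
Y = 65.22 + 49.324
Y = 114.544

114.544


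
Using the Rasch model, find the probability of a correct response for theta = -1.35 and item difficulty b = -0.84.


theta - b = -1.35 - -0.84 = -0.51
exp(-(theta - b)) = exp(0.51) = 1.6653
P = 1 / (1 + 1.6653)
P = 0.3752

0.3752


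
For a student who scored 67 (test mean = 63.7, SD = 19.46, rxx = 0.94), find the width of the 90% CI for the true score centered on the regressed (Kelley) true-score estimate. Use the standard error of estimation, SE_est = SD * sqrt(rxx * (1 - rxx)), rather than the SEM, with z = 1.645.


True score estimate = 0.94*67 + 0.06*63.7 = 66.802
SE_est = SD * sqrt(rxx * (1 - rxx)) = 19.46 * sqrt(0.94 * 0.06) = 19.46 * sqrt(0.0564) = 4.621494
CI = T_est +/- z * SE_est, so width = 2 * z * SE_est = 2 * 1.645 * 4.621494
Width = 15.2047

15.2047


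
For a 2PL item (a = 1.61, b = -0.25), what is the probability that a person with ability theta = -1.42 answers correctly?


a*(theta - b) = 1.61 * (-1.42 - -0.25) = -1.8837
exp(--1.8837) = 6.5778
P = 1 / (1 + 6.5778)
P = 0.132

0.132


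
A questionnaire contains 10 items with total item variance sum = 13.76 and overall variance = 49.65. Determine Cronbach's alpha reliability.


alpha = (k/(k-1)) * (1 - sum(si^2)/s_total^2)
= (10/9) * (1 - 13.76/49.65)
alpha = 0.8032

0.8032


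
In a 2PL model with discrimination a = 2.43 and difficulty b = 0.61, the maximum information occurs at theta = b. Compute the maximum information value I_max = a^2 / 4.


For 2PL, max info at theta = b = 0.61
I_max = a^2 / 4 = 2.43^2 / 4
= 5.9049 / 4
I_max = 1.4762

1.4762


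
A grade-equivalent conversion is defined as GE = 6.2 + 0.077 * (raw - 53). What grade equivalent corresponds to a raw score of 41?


raw - median = 41 - 53 = -12
slope * diff = 0.077 * -12 = -0.924
GE = 6.2 + -0.924
GE = 5.276

5.276


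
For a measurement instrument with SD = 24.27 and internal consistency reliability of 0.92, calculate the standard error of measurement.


SEM = SD * sqrt(1 - rxx)
SEM = 24.27 * sqrt(1 - 0.92)
SEM = 24.27 * sqrt(0.08) = 24.27 * 0.282843
SEM = 6.8646

6.8646


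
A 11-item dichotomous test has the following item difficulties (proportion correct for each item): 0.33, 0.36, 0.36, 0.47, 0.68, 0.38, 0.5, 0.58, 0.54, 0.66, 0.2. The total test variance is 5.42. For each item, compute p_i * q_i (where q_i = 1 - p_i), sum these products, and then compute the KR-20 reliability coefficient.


For each item, compute p_i * q_i:
  Item 1: 0.33 * 0.67 = 0.2211
  Item 2: 0.36 * 0.64 = 0.2304
  Item 3: 0.36 * 0.64 = 0.2304
  Item 4: 0.47 * 0.53 = 0.2491
  Item 5: 0.68 * 0.32 = 0.2176
  Item 6: 0.38 * 0.62 = 0.2356
  Item 7: 0.5 * 0.5 = 0.25
  Item 8: 0.58 * 0.42 = 0.2436
  Item 9: 0.54 * 0.46 = 0.2484
  Item 10: 0.66 * 0.34 = 0.2244
  Item 11: 0.2 * 0.8 = 0.16
Sum(p_i * q_i) = 0.2211 + 0.2304 + 0.2304 + 0.2491 + 0.2176 + 0.2356 + 0.25 + 0.2436 + 0.2484 + 0.2244 + 0.16 = 2.5106
KR-20 = (k/(k-1)) * (1 - Sum(p_i*q_i) / Var_total)
= (11/10) * (1 - 2.5106/5.42)
= 1.1 * 0.5368
KR-20 = 0.5905

0.5905


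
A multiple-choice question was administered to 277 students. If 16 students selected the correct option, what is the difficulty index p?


Item difficulty p = number correct / total examinees
p = 16 / 277
p = 0.0578

0.0578


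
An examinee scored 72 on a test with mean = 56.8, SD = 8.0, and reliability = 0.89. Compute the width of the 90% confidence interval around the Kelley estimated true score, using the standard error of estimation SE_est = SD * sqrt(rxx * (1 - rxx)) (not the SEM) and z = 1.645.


True score estimate = 0.89*72 + 0.11*56.8 = 70.328
SE_est = SD * sqrt(rxx * (1 - rxx)) = 8.0 * sqrt(0.89 * 0.11) = 8.0 * sqrt(0.0979) = 2.503118
CI = T_est +/- z * SE_est, so width = 2 * z * SE_est = 2 * 1.645 * 2.503118
Width = 8.2353

8.2353


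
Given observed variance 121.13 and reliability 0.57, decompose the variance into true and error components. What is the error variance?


var_true = rxx * var_obs = 0.57 * 121.13 = 69.0441
var_error = var_obs - var_true
var_error = 121.13 - 69.0441
var_error = 52.0859

52.0859


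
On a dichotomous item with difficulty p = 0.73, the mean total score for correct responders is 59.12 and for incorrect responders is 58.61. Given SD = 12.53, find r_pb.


q = 1 - p = 0.27
rpb = ((M1 - M0) / SD) * sqrt(p * q)
rpb = ((59.12 - 58.61) / 12.53) * sqrt(0.73 * 0.27)
rpb = 0.0181

0.0181


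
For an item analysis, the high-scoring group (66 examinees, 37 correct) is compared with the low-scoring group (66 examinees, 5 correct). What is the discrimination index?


p_upper = 37/66 = 0.5606
p_lower = 5/66 = 0.0758
D = 0.5606 - 0.0758 = 0.4848

0.4848


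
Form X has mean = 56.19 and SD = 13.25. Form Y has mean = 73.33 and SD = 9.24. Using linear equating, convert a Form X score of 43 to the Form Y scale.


slope = SD_Y / SD_X = 9.24 / 13.25 ~ 0.6974
intercept = mean_Y - slope * mean_X = 73.33 - (9.24 / 13.25) * 56.19 ~ 34.1454
Y = slope * X + intercept. To avoid rounding drift from the rounded slope/intercept, evaluate the equivalent form Y = mean_Y + SD_Y * (X - mean_X) / SD_X at full precision:
Y = 73.33 + 9.24 * (43 - 56.19) / 13.25
Y = 73.33 - 9.24 * 13.19 / 13.25
Y = 73.33 - 121.8756 / 13.25
Y = 73.33 - 9.1982
Y = 64.1318

64.1318


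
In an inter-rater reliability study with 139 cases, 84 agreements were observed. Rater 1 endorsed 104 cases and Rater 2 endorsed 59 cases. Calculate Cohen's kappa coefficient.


P_o = 84/139 = 0.604317
P_e = (104*59 + 35*80) / 19321 = 0.462502
kappa = (P_o - P_e) / (1 - P_e)
kappa = (0.604317 - 0.462502) / (1 - 0.462502)
kappa = 0.2638

0.2638


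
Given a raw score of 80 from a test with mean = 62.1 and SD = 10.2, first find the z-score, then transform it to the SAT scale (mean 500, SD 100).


z = (X - mean) / SD = (80 - 62.1) / 10.2
z = 17.9 / 10.2
z = 1.7549
SAT-scale = SAT = 500 + 100z
Carry z at full precision (z = 17.9 / 10.2) into the conversion:
SAT-scale = 500 + 100 * (17.9 / 10.2) = 500 + 1790 / 10.2
SAT-scale = 500 + 175.4902
SAT-scale = 675.4902

675.4902


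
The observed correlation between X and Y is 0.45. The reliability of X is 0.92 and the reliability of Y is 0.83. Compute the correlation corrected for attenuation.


r_corrected = rxy / sqrt(rxx * ryy)
= 0.45 / sqrt(0.92 * 0.83)
= 0.45 / sqrt(0.7636)
= 0.45 / 0.873842
r_corrected = 0.515

0.515


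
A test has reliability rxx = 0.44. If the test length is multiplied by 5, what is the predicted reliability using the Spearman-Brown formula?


r_new = (n * rxx) / (1 + (n-1) * rxx)
r_new = (5 * 0.44) / (1 + 4 * 0.44)
r_new = 2.2 / 2.76
r_new = 0.7971

0.7971


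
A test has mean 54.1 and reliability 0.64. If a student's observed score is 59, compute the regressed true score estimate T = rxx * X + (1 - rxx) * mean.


T_est = rxx * X + (1 - rxx) * mean
T_est = 0.64 * 59 + 0.36 * 54.1
T_est = 37.76 + 19.476
T_est = 57.236

57.236


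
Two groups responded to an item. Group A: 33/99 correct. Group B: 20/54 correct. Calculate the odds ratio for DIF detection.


Odds_A = 33/66 = 0.5
Odds_B = 20/34 = 0.5882
OR = Odds_A / Odds_B = 0.5 / 0.5882
Exactly, OR = (33 * 34) / (66 * 20) = 1122 / 1320
OR = 0.85

0.85


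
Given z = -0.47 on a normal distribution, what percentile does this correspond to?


CDF(z) = 0.5 * (1 + erf(z/sqrt(2)))
erf(-0.3323) = -0.3616
CDF = 0.3192
Percentile rank = 0.3192 * 100 = 31.92

31.92


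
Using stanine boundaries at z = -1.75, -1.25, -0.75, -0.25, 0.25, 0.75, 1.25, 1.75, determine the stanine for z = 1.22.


Stanine boundaries: [-1.75, -1.25, -0.75, -0.25, 0.25, 0.75, 1.25, 1.75]
z = 1.22
Check each boundary:
  z >= -1.75 -> could be stanine 2
  z >= -1.25 -> could be stanine 3
  z >= -0.75 -> could be stanine 4
  z >= -0.25 -> could be stanine 5
  z >= 0.25 -> could be stanine 6
  z >= 0.75 -> could be stanine 7
  z < 1.25
  z < 1.75
Highest qualifying boundary gives stanine = 7

7


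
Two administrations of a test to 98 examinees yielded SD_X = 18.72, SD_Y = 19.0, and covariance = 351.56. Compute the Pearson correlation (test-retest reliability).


r = cov(X,Y) / (SD_X * SD_Y)
r = 351.56 / (18.72 * 19.0)
r = 351.56 / 355.68
r = 0.9884

0.9884


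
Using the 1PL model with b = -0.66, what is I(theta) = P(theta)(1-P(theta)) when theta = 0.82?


P = 1/(1+exp(-(0.82--0.66))) = 0.8146
I = P*(1-P) = 0.8146 * 0.1854
I = 0.151

0.151


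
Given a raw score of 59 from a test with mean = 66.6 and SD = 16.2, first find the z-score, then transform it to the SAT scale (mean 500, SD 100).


z = (X - mean) / SD = (59 - 66.6) / 16.2
z = -7.6 / 16.2
z = -0.4691
SAT-scale = SAT = 500 + 100z
Carry z at full precision (z = -7.6 / 16.2) into the conversion:
SAT-scale = 500 + 100 * (-7.6 / 16.2) = 500 + -760 / 16.2
SAT-scale = 500 + -46.9136
SAT-scale = 453.0864

453.0864


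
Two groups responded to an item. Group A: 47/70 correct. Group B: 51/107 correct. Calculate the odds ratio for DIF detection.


Odds_A = 47/23 = 2.0435
Odds_B = 51/56 = 0.9107
OR = Odds_A / Odds_B = 2.0435 / 0.9107
Exactly, OR = (47 * 56) / (23 * 51) = 2632 / 1173
OR = 2.2438

2.2438


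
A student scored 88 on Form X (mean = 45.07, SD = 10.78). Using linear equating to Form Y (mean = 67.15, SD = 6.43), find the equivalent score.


slope = SD_Y / SD_X = 6.43 / 10.78 ~ 0.5965
intercept = mean_Y - slope * mean_X = 67.15 - (6.43 / 10.78) * 45.07 ~ 40.2669
Y = slope * X + intercept. To avoid rounding drift from the rounded slope/intercept, evaluate the equivalent form Y = mean_Y + SD_Y * (X - mean_X) / SD_X at full precision:
Y = 67.15 + 6.43 * (88 - 45.07) / 10.78
Y = 67.15 + 6.43 * 42.93 / 10.78
Y = 67.15 + 276.0399 / 10.78
Y = 67.15 + 25.6067
Y = 92.7567

92.7567


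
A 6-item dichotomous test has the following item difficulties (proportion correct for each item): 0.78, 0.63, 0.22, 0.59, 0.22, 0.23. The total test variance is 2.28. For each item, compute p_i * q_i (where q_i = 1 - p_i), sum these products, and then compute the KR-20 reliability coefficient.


For each item, compute p_i * q_i:
  Item 1: 0.78 * 0.22 = 0.1716
  Item 2: 0.63 * 0.37 = 0.2331
  Item 3: 0.22 * 0.78 = 0.1716
  Item 4: 0.59 * 0.41 = 0.2419
  Item 5: 0.22 * 0.78 = 0.1716
  Item 6: 0.23 * 0.77 = 0.1771
Sum(p_i * q_i) = 0.1716 + 0.2331 + 0.1716 + 0.2419 + 0.1716 + 0.1771 = 1.1669
KR-20 = (k/(k-1)) * (1 - Sum(p_i*q_i) / Var_total)
= (6/5) * (1 - 1.1669/2.28)
= 1.2 * 0.4882
KR-20 = 0.5858

0.5858


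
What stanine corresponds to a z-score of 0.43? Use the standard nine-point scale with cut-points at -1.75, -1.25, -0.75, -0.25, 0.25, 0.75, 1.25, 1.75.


Stanine boundaries: [-1.75, -1.25, -0.75, -0.25, 0.25, 0.75, 1.25, 1.75]
z = 0.43
Check each boundary:
  z >= -1.75 -> could be stanine 2
  z >= -1.25 -> could be stanine 3
  z >= -0.75 -> could be stanine 4
  z >= -0.25 -> could be stanine 5
  z >= 0.25 -> could be stanine 6
  z < 0.75
  z < 1.25
  z < 1.75
Highest qualifying boundary gives stanine = 6

6


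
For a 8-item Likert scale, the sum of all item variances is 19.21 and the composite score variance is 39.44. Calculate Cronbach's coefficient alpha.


alpha = (k/(k-1)) * (1 - sum(si^2)/s_total^2)
= (8/7) * (1 - 19.21/39.44)
alpha = 0.5862

0.5862


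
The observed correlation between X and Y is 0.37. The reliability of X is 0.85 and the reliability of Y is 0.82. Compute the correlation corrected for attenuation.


r_corrected = rxy / sqrt(rxx * ryy)
= 0.37 / sqrt(0.85 * 0.82)
= 0.37 / sqrt(0.697)
= 0.37 / 0.834865
r_corrected = 0.4432

0.4432


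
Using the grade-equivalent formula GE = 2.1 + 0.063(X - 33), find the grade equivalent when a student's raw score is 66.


raw - median = 66 - 33 = 33
slope * diff = 0.063 * 33 = 2.079
GE = 2.1 + 2.079
GE = 4.179

4.179


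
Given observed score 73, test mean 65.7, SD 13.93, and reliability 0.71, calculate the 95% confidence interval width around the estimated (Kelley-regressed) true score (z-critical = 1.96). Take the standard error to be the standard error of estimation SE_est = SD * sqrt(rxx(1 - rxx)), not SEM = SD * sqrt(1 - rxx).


True score estimate = 0.71*73 + 0.29*65.7 = 70.883
SE_est = SD * sqrt(rxx * (1 - rxx)) = 13.93 * sqrt(0.71 * 0.29) = 13.93 * sqrt(0.2059) = 6.320905
CI = T_est +/- z * SE_est, so width = 2 * z * SE_est = 2 * 1.96 * 6.320905
Width = 24.7779

24.7779


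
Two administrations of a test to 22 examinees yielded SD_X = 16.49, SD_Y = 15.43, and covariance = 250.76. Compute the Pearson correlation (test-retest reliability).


r = cov(X,Y) / (SD_X * SD_Y)
r = 250.76 / (16.49 * 15.43)
r = 250.76 / 254.4407
r = 0.9855

0.9855


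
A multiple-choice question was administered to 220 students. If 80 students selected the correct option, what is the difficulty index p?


Item difficulty p = number correct / total examinees
p = 80 / 220
p = 0.3636

0.3636


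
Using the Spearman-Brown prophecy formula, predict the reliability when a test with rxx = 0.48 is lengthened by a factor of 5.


r_new = (n * rxx) / (1 + (n-1) * rxx)
r_new = (5 * 0.48) / (1 + 4 * 0.48)
r_new = 2.4 / 2.92
r_new = 0.8219

0.8219


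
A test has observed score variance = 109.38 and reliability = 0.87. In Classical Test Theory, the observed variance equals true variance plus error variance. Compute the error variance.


var_true = rxx * var_obs = 0.87 * 109.38 = 95.1606
var_error = var_obs - var_true
var_error = 109.38 - 95.1606
var_error = 14.2194

14.2194


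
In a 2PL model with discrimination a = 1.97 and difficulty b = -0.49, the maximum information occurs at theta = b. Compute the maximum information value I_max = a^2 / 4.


For 2PL, max info at theta = b = -0.49
I_max = a^2 / 4 = 1.97^2 / 4
= 3.8809 / 4
I_max = 0.9702

0.9702


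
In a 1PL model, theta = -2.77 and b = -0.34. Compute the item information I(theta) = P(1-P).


P = 1/(1+exp(-(-2.77--0.34))) = 0.0809
I = P*(1-P) = 0.0809 * 0.9191
I = 0.0744

0.0744


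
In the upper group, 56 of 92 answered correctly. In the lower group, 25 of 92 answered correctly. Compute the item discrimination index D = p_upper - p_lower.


p_upper = 56/92 = 0.6087
p_lower = 25/92 = 0.2717
D = 0.6087 - 0.2717 = 0.337

0.337


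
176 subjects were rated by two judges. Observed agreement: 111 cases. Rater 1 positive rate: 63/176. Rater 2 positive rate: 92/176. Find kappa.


P_o = 111/176 = 0.630682
P_e = (63*92 + 113*84) / 30976 = 0.493543
kappa = (P_o - P_e) / (1 - P_e)
kappa = (0.630682 - 0.493543) / (1 - 0.493543)
kappa = 0.2708

0.2708


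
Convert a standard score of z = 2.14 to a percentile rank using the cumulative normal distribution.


CDF(z) = 0.5 * (1 + erf(z/sqrt(2)))
erf(1.5132) = 0.9676
CDF = 0.9838
Percentile rank = 0.9838 * 100 = 98.38

98.38


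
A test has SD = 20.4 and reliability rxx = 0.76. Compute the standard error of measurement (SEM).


SEM = SD * sqrt(1 - rxx)
SEM = 20.4 * sqrt(1 - 0.76)
SEM = 20.4 * sqrt(0.24) = 20.4 * 0.489898
SEM = 9.9939

9.9939


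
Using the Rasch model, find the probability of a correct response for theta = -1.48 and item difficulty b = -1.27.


theta - b = -1.48 - -1.27 = -0.21
exp(-(theta - b)) = exp(0.21) = 1.2337
P = 1 / (1 + 1.2337)
P = 0.4477

0.4477


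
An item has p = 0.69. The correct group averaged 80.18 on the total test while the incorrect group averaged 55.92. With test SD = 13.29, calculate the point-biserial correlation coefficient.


q = 1 - p = 0.31
rpb = ((M1 - M0) / SD) * sqrt(p * q)
rpb = ((80.18 - 55.92) / 13.29) * sqrt(0.69 * 0.31)
rpb = 0.8443

0.8443


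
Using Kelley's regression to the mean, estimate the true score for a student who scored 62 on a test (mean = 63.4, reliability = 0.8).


T_est = rxx * X + (1 - rxx) * mean
T_est = 0.8 * 62 + 0.2 * 63.4
T_est = 49.6 + 12.68
T_est = 62.28

62.28


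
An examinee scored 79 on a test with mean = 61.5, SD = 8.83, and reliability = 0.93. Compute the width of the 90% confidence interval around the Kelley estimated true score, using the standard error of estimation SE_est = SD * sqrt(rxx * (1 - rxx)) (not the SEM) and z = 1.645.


True score estimate = 0.93*79 + 0.07*61.5 = 77.775
SE_est = SD * sqrt(rxx * (1 - rxx)) = 8.83 * sqrt(0.93 * 0.07) = 8.83 * sqrt(0.0651) = 2.252948
CI = T_est +/- z * SE_est, so width = 2 * z * SE_est = 2 * 1.645 * 2.252948
Width = 7.4122

7.4122


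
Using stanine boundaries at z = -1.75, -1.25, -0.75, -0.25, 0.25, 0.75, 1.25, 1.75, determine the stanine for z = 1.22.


Stanine boundaries: [-1.75, -1.25, -0.75, -0.25, 0.25, 0.75, 1.25, 1.75]
z = 1.22
Check each boundary:
  z >= -1.75 -> could be stanine 2
  z >= -1.25 -> could be stanine 3
  z >= -0.75 -> could be stanine 4
  z >= -0.25 -> could be stanine 5
  z >= 0.25 -> could be stanine 6
  z >= 0.75 -> could be stanine 7
  z < 1.25
  z < 1.75
Highest qualifying boundary gives stanine = 7

7


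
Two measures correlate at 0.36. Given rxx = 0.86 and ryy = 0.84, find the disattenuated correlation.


r_corrected = rxy / sqrt(rxx * ryy)
= 0.36 / sqrt(0.86 * 0.84)
= 0.36 / sqrt(0.7224)
= 0.36 / 0.849941
r_corrected = 0.4236

0.4236


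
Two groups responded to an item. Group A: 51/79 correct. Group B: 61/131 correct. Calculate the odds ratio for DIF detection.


Odds_A = 51/28 = 1.8214
Odds_B = 61/70 = 0.8714
OR = Odds_A / Odds_B = 1.8214 / 0.8714
Exactly, OR = (51 * 70) / (28 * 61) = 3570 / 1708
OR = 2.0902

2.0902


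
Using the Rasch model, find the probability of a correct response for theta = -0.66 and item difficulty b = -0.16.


theta - b = -0.66 - -0.16 = -0.5
exp(-(theta - b)) = exp(0.5) = 1.6487
P = 1 / (1 + 1.6487)
P = 0.3775

0.3775


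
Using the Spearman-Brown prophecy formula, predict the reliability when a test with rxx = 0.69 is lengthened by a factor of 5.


r_new = (n * rxx) / (1 + (n-1) * rxx)
r_new = (5 * 0.69) / (1 + 4 * 0.69)
r_new = 3.45 / 3.76
r_new = 0.9176

0.9176


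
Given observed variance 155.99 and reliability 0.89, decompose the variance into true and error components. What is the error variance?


var_true = rxx * var_obs = 0.89 * 155.99 = 138.8311
var_error = var_obs - var_true
var_error = 155.99 - 138.8311
var_error = 17.1589

17.1589


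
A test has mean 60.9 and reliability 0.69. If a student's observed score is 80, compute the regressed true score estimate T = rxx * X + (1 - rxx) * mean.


T_est = rxx * X + (1 - rxx) * mean
T_est = 0.69 * 80 + 0.31 * 60.9
T_est = 55.2 + 18.879
T_est = 74.079

74.079


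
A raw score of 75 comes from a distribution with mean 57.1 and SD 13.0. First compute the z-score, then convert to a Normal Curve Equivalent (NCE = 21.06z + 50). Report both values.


z = (X - mean) / SD = (75 - 57.1) / 13.0
z = 17.9 / 13.0
z = 1.3769
NCE = NCE = 21.06z + 50
Carry z at full precision (z = 17.9 / 13.0) into the conversion:
NCE = 21.06 * (17.9 / 13.0) + 50 = 376.974 / 13.0 + 50
NCE = 28.998 + 50
NCE = 78.998

78.998


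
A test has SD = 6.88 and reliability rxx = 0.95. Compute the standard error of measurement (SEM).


SEM = SD * sqrt(1 - rxx)
SEM = 6.88 * sqrt(1 - 0.95)
SEM = 6.88 * sqrt(0.05) = 6.88 * 0.223607
SEM = 1.5384

1.5384
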